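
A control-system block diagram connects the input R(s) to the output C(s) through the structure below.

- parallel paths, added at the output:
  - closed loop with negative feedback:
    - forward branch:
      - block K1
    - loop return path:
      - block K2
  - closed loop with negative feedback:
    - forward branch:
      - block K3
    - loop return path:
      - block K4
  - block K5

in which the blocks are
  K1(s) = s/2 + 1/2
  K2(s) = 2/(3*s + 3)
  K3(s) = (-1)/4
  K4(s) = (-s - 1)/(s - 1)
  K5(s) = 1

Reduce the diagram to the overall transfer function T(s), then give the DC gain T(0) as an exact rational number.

(1) apply the feedback formula to K1, K2 -> 3*s/8 + 3/8
(2) close the feedback loop around K3, K4 -> (1 - s)/(5*s - 3)
(3) sum the parallel branches [K1/(1+K1*K2)], [K3/(1+K3*K4)], K5 -> (15*s^2 + 38*s - 25)/(40*s - 24)
Evaluating the step-3 result (the overall T(s)) at s = 0 gives T(0) = -25/(-24) = 25/24.

Hence the answer: 25/24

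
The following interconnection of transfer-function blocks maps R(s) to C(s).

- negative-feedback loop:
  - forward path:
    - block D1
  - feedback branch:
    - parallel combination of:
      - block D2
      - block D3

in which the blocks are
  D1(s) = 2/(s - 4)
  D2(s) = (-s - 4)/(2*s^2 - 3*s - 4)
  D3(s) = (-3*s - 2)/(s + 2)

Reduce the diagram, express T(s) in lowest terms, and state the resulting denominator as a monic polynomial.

Answer: s^4 - 19*s^3/2 - 3*s^2 + 28*s + 16

Working:
Step 1 - add D2, D3 (parallel) = (-6*s^3 + 4*s^2 + 12*s)/(2*s^3 + s^2 - 10*s - 8)
Step 2 - reduce the feedback loop with forward D1 and return (D2+D3) = (4*s^3 + 2*s^2 - 20*s - 16)/(2*s^4 - 19*s^3 - 6*s^2 + 56*s + 32)
Step 2 gives the fully reduced T(s), with no common factor left to cancel. The denominator's leading coefficient is 2, so divide each of its coefficients by 2 to get the monic form.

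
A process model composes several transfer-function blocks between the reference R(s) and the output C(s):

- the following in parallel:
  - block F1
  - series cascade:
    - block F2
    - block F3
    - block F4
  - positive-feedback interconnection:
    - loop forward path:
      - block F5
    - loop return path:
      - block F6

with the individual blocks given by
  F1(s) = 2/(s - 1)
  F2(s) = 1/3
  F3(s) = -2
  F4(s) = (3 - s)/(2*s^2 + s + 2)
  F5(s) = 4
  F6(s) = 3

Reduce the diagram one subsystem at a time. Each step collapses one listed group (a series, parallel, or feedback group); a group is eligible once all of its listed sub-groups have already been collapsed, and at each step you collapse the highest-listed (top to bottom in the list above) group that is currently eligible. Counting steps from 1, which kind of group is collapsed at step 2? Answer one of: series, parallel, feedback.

(1) reduce the series chain F2, F3, F4
(2) feedback reduction of F5, F6
(3) reduce the parallel group F1, (F2*F3*F4), [F5/(1-F5*F6)]
At step 2 the group reduced is feedback.

Therefore the answer is feedback.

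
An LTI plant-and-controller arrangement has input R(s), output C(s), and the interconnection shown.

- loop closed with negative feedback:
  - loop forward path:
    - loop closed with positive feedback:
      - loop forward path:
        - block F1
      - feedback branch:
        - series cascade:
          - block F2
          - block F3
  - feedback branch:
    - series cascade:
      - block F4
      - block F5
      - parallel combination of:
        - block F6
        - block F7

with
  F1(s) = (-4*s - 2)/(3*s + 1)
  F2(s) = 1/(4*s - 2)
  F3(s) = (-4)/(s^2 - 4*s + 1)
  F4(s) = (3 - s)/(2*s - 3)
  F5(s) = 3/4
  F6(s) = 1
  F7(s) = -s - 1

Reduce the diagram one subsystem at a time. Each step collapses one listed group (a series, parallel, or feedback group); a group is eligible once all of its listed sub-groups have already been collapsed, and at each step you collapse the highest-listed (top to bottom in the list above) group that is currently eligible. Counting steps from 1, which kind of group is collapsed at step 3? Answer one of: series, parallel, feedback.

The answer is parallel.

Reasoning:
Step 1 - reduce the series chain F2, F3
Step 2 - collapse the loop (F1 forward, (F2*F3) return)
Step 3 - parallel reduction of F6, F7
Step 4 - series reduction of F4, F5, (F6+F7)
Step 5 - apply the feedback formula to [F1/(1-F1*(F2*F3))], (F4*F5*(F6+F7))
Step 3: parallel.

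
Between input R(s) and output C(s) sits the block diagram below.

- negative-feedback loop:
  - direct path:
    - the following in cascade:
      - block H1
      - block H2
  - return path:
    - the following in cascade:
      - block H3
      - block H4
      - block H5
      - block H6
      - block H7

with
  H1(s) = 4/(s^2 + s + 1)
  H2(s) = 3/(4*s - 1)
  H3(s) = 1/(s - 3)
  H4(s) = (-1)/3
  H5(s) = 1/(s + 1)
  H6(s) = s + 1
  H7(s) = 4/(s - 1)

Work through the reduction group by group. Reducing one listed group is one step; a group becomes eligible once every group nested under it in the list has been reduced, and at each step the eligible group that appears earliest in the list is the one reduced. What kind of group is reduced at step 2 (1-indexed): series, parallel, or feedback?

The answer is series.

Reasoning:
1. multiply H1, H2 (series)
2. multiply H3, H4, H5, H6, H7 (series)
3. close the feedback loop around (H1*H2), (H3*H4*H5*H6*H7)
The group at step 2 is a series group.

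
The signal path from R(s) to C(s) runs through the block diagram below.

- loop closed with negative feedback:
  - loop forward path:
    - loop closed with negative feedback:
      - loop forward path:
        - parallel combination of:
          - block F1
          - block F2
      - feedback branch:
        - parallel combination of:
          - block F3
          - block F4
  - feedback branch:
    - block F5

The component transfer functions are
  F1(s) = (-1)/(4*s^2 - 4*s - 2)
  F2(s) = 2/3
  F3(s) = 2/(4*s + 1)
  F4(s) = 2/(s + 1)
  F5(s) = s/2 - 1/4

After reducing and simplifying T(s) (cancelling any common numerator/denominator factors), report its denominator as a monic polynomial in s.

Step 1 - add F1, F2 (parallel), giving (8*s^2 - 8*s - 7)/(12*s^2 - 12*s - 6)
Step 2 - reduce the parallel group F3, F4, giving (10*s + 4)/(4*s^2 + 5*s + 1)
Step 3 - collapse the loop ((F1+F2) forward, (F3+F4) return), giving (32*s^4 + 8*s^3 - 60*s^2 - 43*s - 7)/(48*s^4 + 92*s^3 - 120*s^2 - 144*s - 34)
Step 4 - close the feedback loop around [(F1+F2)/(1+(F1+F2)*(F3+F4))], F5, giving (128*s^4 + 32*s^3 - 240*s^2 - 172*s - 28)/(64*s^5 + 176*s^4 + 240*s^3 - 506*s^2 - 547*s - 129)
T(s) is the step-4 result (common factors already cancelled). Leading coefficient of the denominator: 64. Divide through by 64 for the monic polynomial.

Hence the answer: s^5 + 11*s^4/4 + 15*s^3/4 - 253*s^2/32 - 547*s/64 - 129/64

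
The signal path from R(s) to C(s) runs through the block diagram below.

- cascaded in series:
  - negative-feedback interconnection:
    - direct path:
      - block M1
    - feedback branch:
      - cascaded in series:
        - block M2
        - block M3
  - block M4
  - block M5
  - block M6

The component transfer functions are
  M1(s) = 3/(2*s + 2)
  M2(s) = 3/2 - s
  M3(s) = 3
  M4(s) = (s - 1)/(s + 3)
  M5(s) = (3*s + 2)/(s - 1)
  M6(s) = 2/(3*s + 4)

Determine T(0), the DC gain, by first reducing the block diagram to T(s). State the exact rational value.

First reduce the diagram to T(s).

1. series reduction of M2, M3; result 9/2 - 3*s
2. apply the feedback formula to M1, (M2*M3); result (-6)/(14*s - 31)
3. series reduction of [M1/(1+M1*(M2*M3))], M4, M5, M6; result (-36*s - 24)/(42*s^3 + 89*s^2 - 235*s - 372)
Step 3 gives the overall T(s). Then T(0) = -24/(-372) = 2/31.

Answer: 2/31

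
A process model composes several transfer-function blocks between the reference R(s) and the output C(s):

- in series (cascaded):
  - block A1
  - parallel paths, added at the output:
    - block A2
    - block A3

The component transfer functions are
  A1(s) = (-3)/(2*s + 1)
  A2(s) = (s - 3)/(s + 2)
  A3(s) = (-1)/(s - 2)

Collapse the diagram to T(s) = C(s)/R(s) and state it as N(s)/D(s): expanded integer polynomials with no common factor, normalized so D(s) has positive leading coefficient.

1. sum the parallel branches A2, A3 gives (s^2 - 6*s + 4)/(s^2 - 4)
2. cascade A1, (A2+A3), giving the overall T(s)

Therefore the answer is (-3*s^2 + 18*s - 12)/(2*s^3 + s^2 - 8*s - 4).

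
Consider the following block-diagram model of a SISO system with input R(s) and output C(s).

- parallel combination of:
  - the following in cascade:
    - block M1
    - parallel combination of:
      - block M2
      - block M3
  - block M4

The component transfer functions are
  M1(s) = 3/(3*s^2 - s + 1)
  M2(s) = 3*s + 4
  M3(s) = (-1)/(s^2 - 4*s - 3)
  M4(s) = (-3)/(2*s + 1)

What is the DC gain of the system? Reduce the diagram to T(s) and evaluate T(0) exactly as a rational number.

First reduce the diagram to T(s).

[1] parallel reduction of M2, M3; result (3*s^3 - 8*s^2 - 25*s - 13)/(s^2 - 4*s - 3)
[2] reduce the series chain M1, (M2+M3); result (9*s^3 - 24*s^2 - 75*s - 39)/(3*s^4 - 13*s^3 - 4*s^2 - s - 3)
[3] add (M1*(M2+M3)), M4 (parallel); result (9*s^4 - 162*s^2 - 150*s - 30)/(6*s^5 - 23*s^4 - 21*s^3 - 6*s^2 - 7*s - 3)
Step 3 gives the overall T(s). Then T(0) = -30/(-3) = 10.

Answer: 10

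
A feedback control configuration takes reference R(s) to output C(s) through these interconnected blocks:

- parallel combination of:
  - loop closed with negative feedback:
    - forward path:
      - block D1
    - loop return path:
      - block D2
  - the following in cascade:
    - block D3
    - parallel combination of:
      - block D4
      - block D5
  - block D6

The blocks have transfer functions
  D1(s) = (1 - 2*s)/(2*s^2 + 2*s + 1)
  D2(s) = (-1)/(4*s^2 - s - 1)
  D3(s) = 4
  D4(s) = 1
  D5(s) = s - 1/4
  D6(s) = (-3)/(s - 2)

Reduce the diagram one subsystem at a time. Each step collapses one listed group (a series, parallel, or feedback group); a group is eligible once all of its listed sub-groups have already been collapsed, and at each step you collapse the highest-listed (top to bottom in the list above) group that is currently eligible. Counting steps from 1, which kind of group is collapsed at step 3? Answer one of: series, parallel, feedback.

Reducing step by step:

Step 1. reduce the feedback loop with forward D1 and return D2
Step 2. parallel reduction of D4, D5
Step 3. reduce the series chain D3, (D4+D5)
Step 4. reduce the parallel group [D1/(1+D1*D2)], (D3*(D4+D5)), D6
At step 3 the group reduced is series.

Answer: series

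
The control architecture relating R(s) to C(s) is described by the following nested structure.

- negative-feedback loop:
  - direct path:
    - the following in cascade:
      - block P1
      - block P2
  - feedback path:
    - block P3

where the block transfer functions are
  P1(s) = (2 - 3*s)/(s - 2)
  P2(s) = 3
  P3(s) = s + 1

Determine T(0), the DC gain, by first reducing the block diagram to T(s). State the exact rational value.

First reduce the diagram to T(s).

1. series reduction of P1, P2; result (6 - 9*s)/(s - 2)
2. apply the feedback formula to (P1*P2), P3; result (9*s - 6)/(9*s^2 + 2*s - 4)
The step-2 result is T(s). Setting s = 0: T(0) = -6/(-4) = 3/2.

Answer: 3/2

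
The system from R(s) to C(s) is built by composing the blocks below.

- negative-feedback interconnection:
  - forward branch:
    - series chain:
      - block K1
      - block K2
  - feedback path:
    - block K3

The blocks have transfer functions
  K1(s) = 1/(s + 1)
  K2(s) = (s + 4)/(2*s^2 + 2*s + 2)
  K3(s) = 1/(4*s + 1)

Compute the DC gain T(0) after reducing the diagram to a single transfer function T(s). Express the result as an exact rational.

First reduce the diagram to T(s).

Step 1: series reduction of K1, K2; result (s + 4)/(2*s^3 + 4*s^2 + 4*s + 2)
Step 2: collapse the loop ((K1*K2) forward, K3 return); result (4*s^2 + 17*s + 4)/(8*s^4 + 18*s^3 + 20*s^2 + 13*s + 6)
Evaluating the step-2 result (the overall T(s)) at s = 0 gives T(0) = 4/6 = 2/3.

Answer: 2/3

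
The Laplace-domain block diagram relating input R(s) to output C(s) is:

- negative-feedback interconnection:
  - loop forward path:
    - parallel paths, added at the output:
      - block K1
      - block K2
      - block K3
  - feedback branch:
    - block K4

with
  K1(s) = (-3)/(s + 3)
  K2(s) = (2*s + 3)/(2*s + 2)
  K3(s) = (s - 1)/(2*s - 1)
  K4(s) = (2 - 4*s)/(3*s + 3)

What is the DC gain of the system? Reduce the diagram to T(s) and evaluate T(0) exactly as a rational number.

[1] combine K1, K2, K3 in parallel gives (6*s^3 + 10*s^2 + s - 9)/(4*s^3 + 14*s^2 + 4*s - 6)
[2] collapse the loop ((K1+K2+K3) forward, K4 return) gives (-18*s^4 - 48*s^3 - 33*s^2 + 24*s + 27)/(12*s^4 - 26*s^3 - 70*s^2 - 32*s + 36)
Step 2 gives the overall T(s). Then T(0) = 27/36 = 3/4.

Hence the answer: 3/4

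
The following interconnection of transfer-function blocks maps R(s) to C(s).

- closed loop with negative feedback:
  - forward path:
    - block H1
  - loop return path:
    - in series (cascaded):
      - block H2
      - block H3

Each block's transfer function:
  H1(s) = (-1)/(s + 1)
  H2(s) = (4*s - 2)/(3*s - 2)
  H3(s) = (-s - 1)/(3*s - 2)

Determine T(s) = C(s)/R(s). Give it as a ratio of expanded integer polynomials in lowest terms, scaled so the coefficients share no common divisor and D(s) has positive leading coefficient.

Step 1: cascade H2, H3: (-4*s^2 - 2*s + 2)/(9*s^2 - 12*s + 4)
Step 2: feedback reduction of H1, (H2*H3), giving the overall T(s)

Final answer: (-9*s^2 + 12*s - 4)/(9*s^3 + s^2 - 6*s + 2)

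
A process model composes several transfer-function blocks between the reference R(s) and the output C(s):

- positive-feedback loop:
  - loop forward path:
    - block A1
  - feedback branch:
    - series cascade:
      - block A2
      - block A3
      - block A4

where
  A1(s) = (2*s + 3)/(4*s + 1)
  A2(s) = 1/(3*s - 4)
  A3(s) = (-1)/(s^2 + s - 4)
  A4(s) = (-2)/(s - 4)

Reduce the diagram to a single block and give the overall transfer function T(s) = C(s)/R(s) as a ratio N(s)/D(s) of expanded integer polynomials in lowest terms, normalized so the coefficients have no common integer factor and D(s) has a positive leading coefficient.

Reducing step by step:

1. multiply A2, A3, A4 (series) = 2/(3*s^4 - 13*s^3 - 12*s^2 + 80*s - 64)
2. apply the feedback formula to A1, (A2*A3*A4), which is the overall transfer function T(s) = C(s)/R(s) in lowest terms

Answer: (6*s^5 - 17*s^4 - 63*s^3 + 124*s^2 + 112*s - 192)/(12*s^5 - 49*s^4 - 61*s^3 + 308*s^2 - 180*s - 70)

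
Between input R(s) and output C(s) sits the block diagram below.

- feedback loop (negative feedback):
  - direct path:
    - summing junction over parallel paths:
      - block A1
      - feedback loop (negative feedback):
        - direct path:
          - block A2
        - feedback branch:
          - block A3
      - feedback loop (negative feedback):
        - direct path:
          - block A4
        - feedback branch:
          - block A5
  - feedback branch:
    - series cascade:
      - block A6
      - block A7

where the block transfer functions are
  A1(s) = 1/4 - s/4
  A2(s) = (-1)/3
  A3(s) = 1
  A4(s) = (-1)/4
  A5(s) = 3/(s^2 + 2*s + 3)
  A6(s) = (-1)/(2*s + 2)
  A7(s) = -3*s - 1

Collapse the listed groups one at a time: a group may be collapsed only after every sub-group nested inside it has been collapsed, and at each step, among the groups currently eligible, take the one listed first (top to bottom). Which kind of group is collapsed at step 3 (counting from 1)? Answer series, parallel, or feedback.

Step 1: collapse the loop (A2 forward, A3 return)
Step 2: close the feedback loop around A4, A5
Step 3: parallel reduction of A1, [A2/(1+A2*A3)], [A4/(1+A4*A5)]
Step 4: multiply A6, A7 (series)
Step 5: close the feedback loop around (A1+[A2/(1+A2*A3)]+[A4/(1+A4*A5)]), (A6*A7)
The group at step 3 is a parallel group.

Answer: parallel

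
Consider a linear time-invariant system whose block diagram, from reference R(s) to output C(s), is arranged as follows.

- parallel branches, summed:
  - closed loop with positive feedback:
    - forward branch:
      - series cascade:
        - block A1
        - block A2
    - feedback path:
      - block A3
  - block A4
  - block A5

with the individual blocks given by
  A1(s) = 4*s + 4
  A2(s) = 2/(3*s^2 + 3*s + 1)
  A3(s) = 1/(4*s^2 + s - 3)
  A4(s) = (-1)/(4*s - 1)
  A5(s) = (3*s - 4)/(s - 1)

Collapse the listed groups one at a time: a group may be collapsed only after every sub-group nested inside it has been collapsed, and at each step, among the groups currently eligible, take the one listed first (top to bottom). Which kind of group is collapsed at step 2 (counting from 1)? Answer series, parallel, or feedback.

The answer is feedback.

Reasoning:
(1) series reduction of A1, A2
(2) apply the feedback formula to (A1*A2), A3
(3) add [(A1*A2)/(1-(A1*A2)*A3)], A4, A5 (parallel)
The group at step 2 is a feedback group.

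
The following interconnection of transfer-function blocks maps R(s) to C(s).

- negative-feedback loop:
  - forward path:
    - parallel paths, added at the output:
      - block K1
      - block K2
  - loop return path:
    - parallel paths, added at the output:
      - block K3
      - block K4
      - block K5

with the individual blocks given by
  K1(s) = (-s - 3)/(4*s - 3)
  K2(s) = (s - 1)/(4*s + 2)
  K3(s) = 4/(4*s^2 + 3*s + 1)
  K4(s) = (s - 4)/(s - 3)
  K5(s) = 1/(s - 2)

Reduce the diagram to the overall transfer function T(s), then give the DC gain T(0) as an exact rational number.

The answer is 6/41.

Reasoning:
[1] add K1, K2 (parallel): (-21*s - 3)/(16*s^2 - 4*s - 6)
[2] reduce the parallel group K3, K4, K5: (4*s^4 - 17*s^3 + 10*s^2 - 10*s + 29)/(4*s^4 - 17*s^3 + 10*s^2 + 13*s + 6)
[3] reduce the feedback loop with forward (K1+K2) and return (K3+K4+K5): (-84*s^5 + 345*s^4 - 159*s^3 - 303*s^2 - 165*s - 18)/(64*s^6 - 372*s^5 + 549*s^4 + 111*s^3 + 164*s^2 - 681*s - 123)
Evaluating the step-3 result (the overall T(s)) at s = 0 gives T(0) = -18/(-123) = 6/41.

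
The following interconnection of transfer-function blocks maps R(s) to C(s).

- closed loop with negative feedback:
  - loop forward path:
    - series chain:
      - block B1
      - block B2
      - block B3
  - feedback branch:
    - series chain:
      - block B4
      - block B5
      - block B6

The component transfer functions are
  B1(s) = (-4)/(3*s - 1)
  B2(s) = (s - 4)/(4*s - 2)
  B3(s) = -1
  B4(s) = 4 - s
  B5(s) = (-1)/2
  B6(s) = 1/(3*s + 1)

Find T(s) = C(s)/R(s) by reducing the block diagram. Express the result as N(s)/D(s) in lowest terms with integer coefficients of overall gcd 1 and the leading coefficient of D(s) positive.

[1] multiply B1, B2, B3 (series) = (2*s - 8)/(6*s^2 - 5*s + 1)
[2] reduce the series chain B4, B5, B6 = (s - 4)/(6*s + 2)
[3] apply the feedback formula to (B1*B2*B3), (B4*B5*B6): this yields T(s), and no further normalization is needed

Therefore the answer is (6*s^2 - 22*s - 8)/(18*s^3 - 8*s^2 - 10*s + 17).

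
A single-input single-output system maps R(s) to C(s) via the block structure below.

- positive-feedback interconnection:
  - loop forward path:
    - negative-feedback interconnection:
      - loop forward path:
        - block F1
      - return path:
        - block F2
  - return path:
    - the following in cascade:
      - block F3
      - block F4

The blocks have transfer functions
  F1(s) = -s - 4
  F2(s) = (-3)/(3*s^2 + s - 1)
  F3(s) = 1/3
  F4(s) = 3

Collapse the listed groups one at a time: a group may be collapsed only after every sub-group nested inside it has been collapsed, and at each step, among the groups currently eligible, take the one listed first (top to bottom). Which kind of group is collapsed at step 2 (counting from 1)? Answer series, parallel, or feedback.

Answer: series

Working:
(1) reduce the feedback loop with forward F1 and return F2
(2) cascade F3, F4
(3) close the feedback loop around [F1/(1+F1*F2)], (F3*F4)
Step 2: series.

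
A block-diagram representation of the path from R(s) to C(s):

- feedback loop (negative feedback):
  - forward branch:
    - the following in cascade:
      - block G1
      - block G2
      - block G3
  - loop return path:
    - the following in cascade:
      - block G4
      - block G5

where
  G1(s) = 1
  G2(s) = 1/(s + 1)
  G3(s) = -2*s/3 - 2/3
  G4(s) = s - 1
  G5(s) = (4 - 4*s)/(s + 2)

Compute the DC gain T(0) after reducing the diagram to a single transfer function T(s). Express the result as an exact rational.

Answer: -2/7

Working:
Step 1 - cascade G1, G2, G3 gives (-2)/3
Step 2 - series reduction of G4, G5 gives (-4*s^2 + 8*s - 4)/(s + 2)
Step 3 - feedback reduction of (G1*G2*G3), (G4*G5) gives (-2*s - 4)/(8*s^2 - 13*s + 14)
The step-3 result is T(s). Setting s = 0: T(0) = -4/14 = -2/7.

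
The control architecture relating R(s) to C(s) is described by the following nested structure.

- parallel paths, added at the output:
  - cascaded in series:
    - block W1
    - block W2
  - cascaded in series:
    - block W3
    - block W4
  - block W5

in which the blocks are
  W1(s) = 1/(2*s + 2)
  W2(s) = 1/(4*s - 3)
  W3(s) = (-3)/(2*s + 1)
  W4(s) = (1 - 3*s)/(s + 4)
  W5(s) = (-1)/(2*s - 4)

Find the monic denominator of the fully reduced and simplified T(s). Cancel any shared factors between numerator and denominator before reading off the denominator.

(1) multiply W1, W2 (series) -> 1/(8*s^2 + 2*s - 6)
(2) reduce the series chain W3, W4 -> (9*s - 3)/(2*s^2 + 9*s + 4)
(3) sum the parallel branches (W1*W2), (W3*W4), W5 -> (64*s^4 - 186*s^3 - 62*s^2 + 147*s - 32)/(16*s^5 + 44*s^4 - 114*s^3 - 122*s^2 + 68*s + 48)
The result of step 3 is T(s) in lowest terms. Its denominator has leading coefficient 16; dividing the denominator through by 16 makes it monic.

Therefore the answer is s^5 + 11*s^4/4 - 57*s^3/8 - 61*s^2/8 + 17*s/4 + 3.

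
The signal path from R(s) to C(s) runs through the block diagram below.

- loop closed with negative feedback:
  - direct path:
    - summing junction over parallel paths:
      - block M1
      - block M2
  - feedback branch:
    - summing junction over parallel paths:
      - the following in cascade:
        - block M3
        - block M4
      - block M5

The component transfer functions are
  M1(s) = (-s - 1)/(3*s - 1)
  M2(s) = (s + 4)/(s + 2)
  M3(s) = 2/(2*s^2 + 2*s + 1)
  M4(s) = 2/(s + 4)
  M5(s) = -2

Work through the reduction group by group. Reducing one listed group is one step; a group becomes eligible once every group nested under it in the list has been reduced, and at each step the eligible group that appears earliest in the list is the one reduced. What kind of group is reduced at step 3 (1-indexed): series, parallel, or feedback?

Step 1: combine M1, M2 in parallel
Step 2: reduce the series chain M3, M4
Step 3: reduce the parallel group (M3*M4), M5
Step 4: reduce the feedback loop with forward (M1+M2) and return ((M3*M4)+M5)
So the answer for step 3 is parallel.

Therefore the answer is parallel.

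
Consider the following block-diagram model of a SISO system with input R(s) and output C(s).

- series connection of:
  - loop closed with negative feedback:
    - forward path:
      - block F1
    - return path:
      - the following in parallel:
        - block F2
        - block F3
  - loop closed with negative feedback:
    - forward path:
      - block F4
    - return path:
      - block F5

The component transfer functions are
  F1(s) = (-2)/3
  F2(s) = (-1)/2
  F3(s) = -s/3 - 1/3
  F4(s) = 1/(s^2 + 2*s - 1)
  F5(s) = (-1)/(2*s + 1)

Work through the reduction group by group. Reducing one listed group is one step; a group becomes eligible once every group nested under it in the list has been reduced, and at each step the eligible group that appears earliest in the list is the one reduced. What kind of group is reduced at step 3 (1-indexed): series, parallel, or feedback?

The answer is feedback.

Reasoning:
Step 1 - add F2, F3 (parallel)
Step 2 - apply the feedback formula to F1, (F2+F3)
Step 3 - close the feedback loop around F4, F5
Step 4 - cascade [F1/(1+F1*(F2+F3))], [F4/(1+F4*F5)]
Step 3: feedback.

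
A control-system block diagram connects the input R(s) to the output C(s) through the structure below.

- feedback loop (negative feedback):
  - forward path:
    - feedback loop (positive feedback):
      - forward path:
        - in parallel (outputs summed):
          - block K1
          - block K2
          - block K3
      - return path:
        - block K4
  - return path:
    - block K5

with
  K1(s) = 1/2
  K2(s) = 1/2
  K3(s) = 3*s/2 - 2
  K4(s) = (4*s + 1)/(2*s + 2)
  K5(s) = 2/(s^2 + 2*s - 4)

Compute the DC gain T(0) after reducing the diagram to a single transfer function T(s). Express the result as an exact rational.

The answer is -1/2.

Reasoning:
[1] add K1, K2, K3 (parallel) = 3*s/2 - 1
[2] apply the feedback formula to (K1+K2+K3), K4 = (-6*s^2 - 2*s + 4)/(12*s^2 - 9*s - 6)
[3] close the feedback loop around [(K1+K2+K3)/(1-(K1+K2+K3)*K4)], K5 = (-6*s^4 - 14*s^3 + 24*s^2 + 16*s - 16)/(12*s^4 + 15*s^3 - 84*s^2 + 20*s + 32)
That last expression is T(s); at s = 0 only the constant terms survive, so T(0) = -16/32 = -1/2.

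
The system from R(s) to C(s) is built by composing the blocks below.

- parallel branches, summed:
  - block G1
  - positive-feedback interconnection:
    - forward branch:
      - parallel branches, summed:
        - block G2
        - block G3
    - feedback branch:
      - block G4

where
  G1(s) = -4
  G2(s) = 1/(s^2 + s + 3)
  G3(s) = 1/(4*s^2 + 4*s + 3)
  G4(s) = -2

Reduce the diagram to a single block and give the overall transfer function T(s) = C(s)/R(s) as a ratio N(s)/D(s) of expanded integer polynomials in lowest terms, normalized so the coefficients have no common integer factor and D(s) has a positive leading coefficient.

Answer: (-16*s^4 - 32*s^3 - 111*s^2 - 95*s - 78)/(4*s^4 + 8*s^3 + 29*s^2 + 25*s + 21)

Working:
1. parallel reduction of G2, G3 gives (5*s^2 + 5*s + 6)/(4*s^4 + 8*s^3 + 19*s^2 + 15*s + 9)
2. close the feedback loop around (G2+G3), G4 gives (5*s^2 + 5*s + 6)/(4*s^4 + 8*s^3 + 29*s^2 + 25*s + 21)
3. reduce the parallel group G1, [(G2+G3)/(1-(G2+G3)*G4)], which is the overall transfer function T(s) = C(s)/R(s) in lowest terms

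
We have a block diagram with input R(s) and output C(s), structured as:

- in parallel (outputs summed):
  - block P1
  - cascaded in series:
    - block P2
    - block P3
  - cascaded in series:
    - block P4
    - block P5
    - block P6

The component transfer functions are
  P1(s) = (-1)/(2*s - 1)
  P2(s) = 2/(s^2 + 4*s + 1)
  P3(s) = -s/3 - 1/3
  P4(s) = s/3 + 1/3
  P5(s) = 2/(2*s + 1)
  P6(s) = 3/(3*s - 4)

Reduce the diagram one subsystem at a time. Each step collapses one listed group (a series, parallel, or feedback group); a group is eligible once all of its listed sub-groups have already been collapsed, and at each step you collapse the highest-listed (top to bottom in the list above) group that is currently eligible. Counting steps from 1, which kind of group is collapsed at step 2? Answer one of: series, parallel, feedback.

Reducing step by step:

Step 1 - multiply P2, P3 (series)
Step 2 - series reduction of P4, P5, P6
Step 3 - add P1, (P2*P3), (P4*P5*P6) (parallel)
The group at step 2 is a series group.

Answer: series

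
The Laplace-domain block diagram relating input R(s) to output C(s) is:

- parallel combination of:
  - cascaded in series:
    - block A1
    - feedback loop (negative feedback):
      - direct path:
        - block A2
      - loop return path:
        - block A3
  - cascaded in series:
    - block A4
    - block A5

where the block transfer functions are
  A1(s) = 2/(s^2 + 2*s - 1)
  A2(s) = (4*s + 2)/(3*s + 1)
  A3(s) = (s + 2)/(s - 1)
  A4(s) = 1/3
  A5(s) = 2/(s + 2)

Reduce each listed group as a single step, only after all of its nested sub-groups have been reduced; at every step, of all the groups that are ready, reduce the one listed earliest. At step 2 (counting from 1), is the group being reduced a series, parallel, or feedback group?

The answer is series.

Reasoning:
1. close the feedback loop around A2, A3
2. combine A1, [A2/(1+A2*A3)] in series
3. series reduction of A4, A5
4. reduce the parallel group (A1*[A2/(1+A2*A3)]), (A4*A5)
Step 2: series.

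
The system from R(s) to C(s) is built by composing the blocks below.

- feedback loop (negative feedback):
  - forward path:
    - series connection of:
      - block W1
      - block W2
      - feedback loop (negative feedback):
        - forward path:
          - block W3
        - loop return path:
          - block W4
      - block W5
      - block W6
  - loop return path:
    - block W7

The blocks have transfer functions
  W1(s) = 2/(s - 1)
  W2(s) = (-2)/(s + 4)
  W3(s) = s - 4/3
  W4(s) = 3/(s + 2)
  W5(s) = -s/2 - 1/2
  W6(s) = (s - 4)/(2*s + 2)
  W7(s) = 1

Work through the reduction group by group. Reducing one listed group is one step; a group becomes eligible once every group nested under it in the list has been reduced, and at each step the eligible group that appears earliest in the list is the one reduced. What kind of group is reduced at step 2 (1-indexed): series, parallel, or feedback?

Step 1. feedback reduction of W3, W4
Step 2. combine W1, W2, [W3/(1+W3*W4)], W5, W6 in series
Step 3. feedback reduction of (W1*W2*[W3/(1+W3*W4)]*W5*W6), W7
Step 2 collapses a series group.

Answer: series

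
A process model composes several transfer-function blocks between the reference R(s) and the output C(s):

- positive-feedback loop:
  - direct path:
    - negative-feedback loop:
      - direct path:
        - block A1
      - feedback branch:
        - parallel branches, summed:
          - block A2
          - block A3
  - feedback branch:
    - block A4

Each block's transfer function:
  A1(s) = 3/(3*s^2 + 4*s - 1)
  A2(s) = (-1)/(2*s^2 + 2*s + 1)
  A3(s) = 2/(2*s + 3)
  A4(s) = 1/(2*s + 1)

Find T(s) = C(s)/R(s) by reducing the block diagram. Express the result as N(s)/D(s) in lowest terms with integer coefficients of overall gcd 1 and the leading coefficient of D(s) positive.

(1) sum the parallel branches A2, A3 = (4*s^2 + 2*s - 1)/(4*s^3 + 10*s^2 + 8*s + 3)
(2) feedback reduction of A1, (A2+A3) = (12*s^3 + 30*s^2 + 24*s + 9)/(12*s^5 + 46*s^4 + 60*s^3 + 43*s^2 + 10*s - 6)
(3) apply the feedback formula to [A1/(1+A1*(A2+A3))], A4, which is the overall transfer function T(s) = C(s)/R(s) in lowest terms

Final answer: (24*s^4 + 72*s^3 + 78*s^2 + 42*s + 9)/(24*s^6 + 104*s^5 + 166*s^4 + 134*s^3 + 33*s^2 - 26*s - 15)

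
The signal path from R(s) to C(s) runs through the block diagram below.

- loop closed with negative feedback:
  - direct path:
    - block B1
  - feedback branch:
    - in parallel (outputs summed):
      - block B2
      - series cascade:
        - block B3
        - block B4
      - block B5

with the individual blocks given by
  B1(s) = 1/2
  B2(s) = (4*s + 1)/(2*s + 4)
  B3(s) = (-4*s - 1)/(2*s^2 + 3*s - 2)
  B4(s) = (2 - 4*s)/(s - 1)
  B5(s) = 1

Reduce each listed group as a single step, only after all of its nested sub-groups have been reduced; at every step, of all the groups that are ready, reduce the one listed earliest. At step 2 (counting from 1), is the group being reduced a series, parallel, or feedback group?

Reducing step by step:

(1) series reduction of B3, B4
(2) reduce the parallel group B2, (B3*B4), B5
(3) close the feedback loop around B1, (B2+(B3*B4)+B5)
So the answer for step 2 is parallel.

Answer: parallel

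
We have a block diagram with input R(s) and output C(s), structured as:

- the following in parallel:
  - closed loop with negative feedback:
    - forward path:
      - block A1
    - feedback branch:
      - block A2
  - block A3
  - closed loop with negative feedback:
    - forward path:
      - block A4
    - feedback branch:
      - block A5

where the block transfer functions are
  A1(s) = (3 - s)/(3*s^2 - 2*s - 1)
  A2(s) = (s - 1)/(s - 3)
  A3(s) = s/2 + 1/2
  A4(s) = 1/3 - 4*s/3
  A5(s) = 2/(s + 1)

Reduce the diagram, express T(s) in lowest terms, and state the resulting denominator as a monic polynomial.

Reducing step by step:

(1) feedback reduction of A1, A2 = (3 - s)/(3*s^2 - 3*s)
(2) collapse the loop (A4 forward, A5 return) = (4*s^2 + 3*s - 1)/(5*s - 5)
(3) parallel reduction of [A1/(1+A1*A2)], A3, [A4/(1+A4*A5)] = (39*s^3 + 18*s^2 - 31*s + 30)/(30*s^2 - 30*s)
No further cancellation is possible in the step-3 result, so that is T(s). Its denominator becomes monic after dividing by the leading coefficient 30.

Answer: s^2 - s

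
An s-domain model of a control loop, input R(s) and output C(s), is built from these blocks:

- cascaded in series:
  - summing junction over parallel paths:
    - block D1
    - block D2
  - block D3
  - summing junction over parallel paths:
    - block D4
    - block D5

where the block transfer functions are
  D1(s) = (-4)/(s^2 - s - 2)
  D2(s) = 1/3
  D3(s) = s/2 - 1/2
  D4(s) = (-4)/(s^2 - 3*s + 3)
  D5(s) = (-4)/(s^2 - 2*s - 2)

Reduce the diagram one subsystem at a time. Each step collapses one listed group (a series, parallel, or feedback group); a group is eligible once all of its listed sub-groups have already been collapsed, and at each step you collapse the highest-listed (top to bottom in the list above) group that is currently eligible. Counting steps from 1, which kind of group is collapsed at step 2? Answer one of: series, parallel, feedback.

Answer: parallel

Working:
Step 1. parallel reduction of D1, D2
Step 2. parallel reduction of D4, D5
Step 3. multiply (D1+D2), D3, (D4+D5) (series)
At step 2 the group reduced is parallel.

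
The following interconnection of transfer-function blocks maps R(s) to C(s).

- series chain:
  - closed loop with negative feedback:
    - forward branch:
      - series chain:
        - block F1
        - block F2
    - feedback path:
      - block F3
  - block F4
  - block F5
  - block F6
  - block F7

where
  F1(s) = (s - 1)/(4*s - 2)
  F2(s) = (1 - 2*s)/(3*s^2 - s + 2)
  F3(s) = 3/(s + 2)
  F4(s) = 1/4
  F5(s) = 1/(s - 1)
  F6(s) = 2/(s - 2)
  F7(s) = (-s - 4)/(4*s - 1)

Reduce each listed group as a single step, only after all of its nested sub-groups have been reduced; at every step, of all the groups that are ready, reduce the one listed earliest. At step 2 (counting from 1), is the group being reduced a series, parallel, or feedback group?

1. reduce the series chain F1, F2
2. close the feedback loop around (F1*F2), F3
3. cascade [(F1*F2)/(1+(F1*F2)*F3)], F4, F5, F6, F7
The group at step 2 is a feedback group.

Answer: feedback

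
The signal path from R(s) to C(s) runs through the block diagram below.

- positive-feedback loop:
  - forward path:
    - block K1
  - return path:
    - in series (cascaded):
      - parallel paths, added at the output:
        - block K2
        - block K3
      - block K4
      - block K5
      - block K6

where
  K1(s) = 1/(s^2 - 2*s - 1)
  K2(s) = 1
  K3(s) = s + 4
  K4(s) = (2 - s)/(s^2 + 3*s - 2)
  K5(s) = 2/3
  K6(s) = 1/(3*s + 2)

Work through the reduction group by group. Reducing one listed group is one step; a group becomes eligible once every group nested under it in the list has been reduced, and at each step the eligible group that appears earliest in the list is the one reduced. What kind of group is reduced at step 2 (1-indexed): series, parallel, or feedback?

Step 1. combine K2, K3 in parallel
Step 2. combine (K2+K3), K4, K5, K6 in series
Step 3. feedback reduction of K1, ((K2+K3)*K4*K5*K6)
At step 2 the group reduced is series.

Answer: series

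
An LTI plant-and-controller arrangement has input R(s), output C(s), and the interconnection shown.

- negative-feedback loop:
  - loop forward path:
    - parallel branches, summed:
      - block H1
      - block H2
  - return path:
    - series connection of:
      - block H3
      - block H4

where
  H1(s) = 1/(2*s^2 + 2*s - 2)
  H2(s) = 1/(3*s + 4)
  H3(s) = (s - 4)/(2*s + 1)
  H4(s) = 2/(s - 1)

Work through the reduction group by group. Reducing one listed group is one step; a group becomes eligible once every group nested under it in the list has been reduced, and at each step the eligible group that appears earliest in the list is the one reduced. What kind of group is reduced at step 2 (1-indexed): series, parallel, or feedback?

The answer is series.

Reasoning:
Step 1. add H1, H2 (parallel)
Step 2. multiply H3, H4 (series)
Step 3. apply the feedback formula to (H1+H2), (H3*H4)
At step 2 the group reduced is series.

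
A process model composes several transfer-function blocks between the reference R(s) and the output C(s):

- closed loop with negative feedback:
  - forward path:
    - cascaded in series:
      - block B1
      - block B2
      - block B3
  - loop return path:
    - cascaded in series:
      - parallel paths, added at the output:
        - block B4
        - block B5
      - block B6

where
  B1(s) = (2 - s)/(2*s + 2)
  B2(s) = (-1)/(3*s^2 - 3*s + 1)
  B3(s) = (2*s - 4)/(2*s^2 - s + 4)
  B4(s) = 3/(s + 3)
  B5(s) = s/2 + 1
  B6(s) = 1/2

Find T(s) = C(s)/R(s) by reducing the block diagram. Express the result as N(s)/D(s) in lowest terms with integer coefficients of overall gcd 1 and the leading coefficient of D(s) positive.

1. cascade B1, B2, B3 = (s^2 - 4*s + 4)/(6*s^5 - 3*s^4 + 8*s^3 + 4*s^2 - 9*s + 4)
2. parallel reduction of B4, B5 = (s^2 + 5*s + 12)/(2*s + 6)
3. series reduction of (B4+B5), B6 = (s^2 + 5*s + 12)/(4*s + 12)
4. apply the feedback formula to (B1*B2*B3), ((B4+B5)*B6), giving the overall T(s)

Therefore the answer is (4*s^3 - 4*s^2 - 32*s + 48)/(24*s^6 + 60*s^5 - 3*s^4 + 113*s^3 + 8*s^2 - 120*s + 96).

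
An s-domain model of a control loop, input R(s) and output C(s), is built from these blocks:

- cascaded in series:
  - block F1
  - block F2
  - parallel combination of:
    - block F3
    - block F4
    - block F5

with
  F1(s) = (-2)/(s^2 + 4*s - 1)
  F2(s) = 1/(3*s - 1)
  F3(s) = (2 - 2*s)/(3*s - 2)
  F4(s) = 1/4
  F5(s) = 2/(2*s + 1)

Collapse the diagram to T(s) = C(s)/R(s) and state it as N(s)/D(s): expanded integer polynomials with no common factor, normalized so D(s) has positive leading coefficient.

(1) reduce the parallel group F3, F4, F5 = (-10*s^2 + 31*s - 10)/(24*s^2 - 4*s - 8)
(2) multiply F1, F2, (F3+F4+F5) (series); the result is T(s) itself (integer coefficients, no common factor, positive leading denominator coefficient)

Hence the answer: (10*s^2 - 31*s + 10)/(36*s^5 + 126*s^4 - 118*s^3 - 18*s^2 + 26*s - 4)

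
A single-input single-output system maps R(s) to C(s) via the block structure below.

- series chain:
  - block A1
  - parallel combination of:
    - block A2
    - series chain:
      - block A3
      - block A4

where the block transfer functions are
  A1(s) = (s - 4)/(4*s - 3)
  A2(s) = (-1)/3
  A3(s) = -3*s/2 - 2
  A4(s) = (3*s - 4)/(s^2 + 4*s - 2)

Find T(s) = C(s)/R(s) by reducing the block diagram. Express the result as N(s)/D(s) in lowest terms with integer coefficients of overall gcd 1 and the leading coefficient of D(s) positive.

The answer is (-29*s^3 + 108*s^2 + 84*s - 208)/(24*s^3 + 78*s^2 - 120*s + 36).

Reasoning:
Step 1. cascade A3, A4 -> (16 - 9*s^2)/(2*s^2 + 8*s - 4)
Step 2. sum the parallel branches A2, (A3*A4) -> (-29*s^2 - 8*s + 52)/(6*s^2 + 24*s - 12)
Step 3. cascade A1, (A2+(A3*A4)): this yields T(s), and no further normalization is needed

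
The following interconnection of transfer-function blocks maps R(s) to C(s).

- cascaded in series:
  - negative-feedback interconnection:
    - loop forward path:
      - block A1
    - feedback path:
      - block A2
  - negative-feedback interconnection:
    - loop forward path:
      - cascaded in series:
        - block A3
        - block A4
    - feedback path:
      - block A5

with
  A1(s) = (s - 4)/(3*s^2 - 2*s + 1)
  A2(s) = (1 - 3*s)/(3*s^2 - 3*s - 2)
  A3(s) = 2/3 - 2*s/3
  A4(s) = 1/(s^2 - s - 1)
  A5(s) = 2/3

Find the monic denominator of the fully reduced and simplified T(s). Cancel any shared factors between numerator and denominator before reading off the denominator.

Step 1 - apply the feedback formula to A1, A2 -> (3*s^3 - 15*s^2 + 10*s + 8)/(9*s^4 - 15*s^3 + 14*s - 6)
Step 2 - combine A3, A4 in series -> (2 - 2*s)/(3*s^2 - 3*s - 3)
Step 3 - close the feedback loop around (A3*A4), A5 -> (6 - 6*s)/(9*s^2 - 13*s - 5)
Step 4 - reduce the series chain [A1/(1+A1*A2)], [(A3*A4)/(1+(A3*A4)*A5)] -> (-18*s^4 + 108*s^3 - 150*s^2 + 12*s + 48)/(81*s^6 - 252*s^5 + 150*s^4 + 201*s^3 - 236*s^2 + 8*s + 30)
Step 4 gives the fully reduced T(s), with no common factor left to cancel. The denominator's leading coefficient is 81, so divide each of its coefficients by 81 to get the monic form.

Answer: s^6 - 28*s^5/9 + 50*s^4/27 + 67*s^3/27 - 236*s^2/81 + 8*s/81 + 10/27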